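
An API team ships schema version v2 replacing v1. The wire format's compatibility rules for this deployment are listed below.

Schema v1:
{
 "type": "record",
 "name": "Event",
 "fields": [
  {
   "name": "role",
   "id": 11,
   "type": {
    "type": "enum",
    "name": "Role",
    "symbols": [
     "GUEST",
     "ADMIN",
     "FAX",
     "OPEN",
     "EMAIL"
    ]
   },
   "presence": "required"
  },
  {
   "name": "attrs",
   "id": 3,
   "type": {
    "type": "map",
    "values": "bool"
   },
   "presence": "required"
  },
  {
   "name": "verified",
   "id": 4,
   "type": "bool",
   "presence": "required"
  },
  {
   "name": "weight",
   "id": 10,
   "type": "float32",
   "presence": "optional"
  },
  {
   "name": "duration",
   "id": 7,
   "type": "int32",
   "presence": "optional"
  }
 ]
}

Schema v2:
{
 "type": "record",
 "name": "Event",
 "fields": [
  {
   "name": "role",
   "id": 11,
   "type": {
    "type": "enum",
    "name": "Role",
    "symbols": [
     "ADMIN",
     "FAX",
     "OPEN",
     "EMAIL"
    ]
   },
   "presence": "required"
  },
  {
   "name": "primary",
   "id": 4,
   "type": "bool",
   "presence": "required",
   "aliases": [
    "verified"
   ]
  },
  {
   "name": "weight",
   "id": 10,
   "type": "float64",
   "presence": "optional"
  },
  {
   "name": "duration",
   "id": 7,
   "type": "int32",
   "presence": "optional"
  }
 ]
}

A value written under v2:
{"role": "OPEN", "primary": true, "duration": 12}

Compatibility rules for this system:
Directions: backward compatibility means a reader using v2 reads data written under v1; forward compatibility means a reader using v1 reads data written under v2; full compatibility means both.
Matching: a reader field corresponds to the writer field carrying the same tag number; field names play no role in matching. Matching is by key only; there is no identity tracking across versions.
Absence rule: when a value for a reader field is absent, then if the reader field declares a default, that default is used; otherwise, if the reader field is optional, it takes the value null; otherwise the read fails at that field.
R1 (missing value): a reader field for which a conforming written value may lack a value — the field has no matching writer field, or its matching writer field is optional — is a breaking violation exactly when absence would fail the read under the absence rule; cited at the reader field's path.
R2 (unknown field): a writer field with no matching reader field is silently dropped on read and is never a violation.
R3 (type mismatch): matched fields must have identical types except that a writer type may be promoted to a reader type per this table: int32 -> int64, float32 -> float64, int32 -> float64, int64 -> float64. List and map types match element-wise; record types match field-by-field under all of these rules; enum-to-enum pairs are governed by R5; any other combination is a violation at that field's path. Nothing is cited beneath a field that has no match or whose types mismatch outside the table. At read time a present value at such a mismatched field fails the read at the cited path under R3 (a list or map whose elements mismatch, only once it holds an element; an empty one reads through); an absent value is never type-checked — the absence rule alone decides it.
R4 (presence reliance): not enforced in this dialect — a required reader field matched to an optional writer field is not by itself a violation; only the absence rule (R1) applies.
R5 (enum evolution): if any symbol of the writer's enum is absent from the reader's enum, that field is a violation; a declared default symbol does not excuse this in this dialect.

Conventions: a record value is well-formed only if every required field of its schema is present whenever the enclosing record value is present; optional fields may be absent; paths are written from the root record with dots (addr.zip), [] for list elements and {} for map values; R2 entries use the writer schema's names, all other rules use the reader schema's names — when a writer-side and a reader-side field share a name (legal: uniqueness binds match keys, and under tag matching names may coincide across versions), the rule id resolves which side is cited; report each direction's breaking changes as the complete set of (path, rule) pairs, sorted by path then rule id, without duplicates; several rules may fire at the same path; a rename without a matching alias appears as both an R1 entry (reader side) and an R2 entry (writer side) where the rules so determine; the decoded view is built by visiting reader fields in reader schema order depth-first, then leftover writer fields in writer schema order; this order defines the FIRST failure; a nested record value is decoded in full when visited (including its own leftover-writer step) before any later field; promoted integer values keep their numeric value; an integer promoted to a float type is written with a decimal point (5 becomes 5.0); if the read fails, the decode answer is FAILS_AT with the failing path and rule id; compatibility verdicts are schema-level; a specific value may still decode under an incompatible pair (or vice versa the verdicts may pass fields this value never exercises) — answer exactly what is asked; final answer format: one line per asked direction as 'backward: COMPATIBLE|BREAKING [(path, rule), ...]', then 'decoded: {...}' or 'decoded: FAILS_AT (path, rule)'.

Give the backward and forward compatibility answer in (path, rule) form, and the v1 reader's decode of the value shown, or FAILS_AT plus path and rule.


in Event below, arrows point writer -> reader
backward on Event — v2 reading data written by v1:
  writer required, Role -> Role: reader role maps from writer role
  writer required, bool -> bool: reader primary maps from writer verified
  writer optional, float32 -> float64: reader weight maps from writer weight
  writer optional, int32 -> int32: reader duration maps from writer duration
  attrs (writer side), unknown to reader
  R5 fires at role
  backward on Event therefore BREAKING (1)
forward on Event — v1 reading data written by v2:
  writer required, Role -> Role: reader role maps from writer role
  attrs: no writer match
  writer required, bool -> bool: reader verified maps from writer primary
  writer optional, float64 -> float32: reader weight maps from writer weight
  writer optional, int32 -> int32: reader duration maps from writer duration
  R1 fires at attrs
  R3 fires at weight
  forward on Event therefore BREAKING (2)
decoding the Event value with the v1 reader:
  role := "OPEN"
  read fails at attrs under R1 (no fill)
  => FAILS_AT (attrs, R1)

backward: BREAKING [(role, R5)]; forward: BREAKING [(attrs, R1), (weight, R3)]; decoded: FAILS_AT (attrs, R1)


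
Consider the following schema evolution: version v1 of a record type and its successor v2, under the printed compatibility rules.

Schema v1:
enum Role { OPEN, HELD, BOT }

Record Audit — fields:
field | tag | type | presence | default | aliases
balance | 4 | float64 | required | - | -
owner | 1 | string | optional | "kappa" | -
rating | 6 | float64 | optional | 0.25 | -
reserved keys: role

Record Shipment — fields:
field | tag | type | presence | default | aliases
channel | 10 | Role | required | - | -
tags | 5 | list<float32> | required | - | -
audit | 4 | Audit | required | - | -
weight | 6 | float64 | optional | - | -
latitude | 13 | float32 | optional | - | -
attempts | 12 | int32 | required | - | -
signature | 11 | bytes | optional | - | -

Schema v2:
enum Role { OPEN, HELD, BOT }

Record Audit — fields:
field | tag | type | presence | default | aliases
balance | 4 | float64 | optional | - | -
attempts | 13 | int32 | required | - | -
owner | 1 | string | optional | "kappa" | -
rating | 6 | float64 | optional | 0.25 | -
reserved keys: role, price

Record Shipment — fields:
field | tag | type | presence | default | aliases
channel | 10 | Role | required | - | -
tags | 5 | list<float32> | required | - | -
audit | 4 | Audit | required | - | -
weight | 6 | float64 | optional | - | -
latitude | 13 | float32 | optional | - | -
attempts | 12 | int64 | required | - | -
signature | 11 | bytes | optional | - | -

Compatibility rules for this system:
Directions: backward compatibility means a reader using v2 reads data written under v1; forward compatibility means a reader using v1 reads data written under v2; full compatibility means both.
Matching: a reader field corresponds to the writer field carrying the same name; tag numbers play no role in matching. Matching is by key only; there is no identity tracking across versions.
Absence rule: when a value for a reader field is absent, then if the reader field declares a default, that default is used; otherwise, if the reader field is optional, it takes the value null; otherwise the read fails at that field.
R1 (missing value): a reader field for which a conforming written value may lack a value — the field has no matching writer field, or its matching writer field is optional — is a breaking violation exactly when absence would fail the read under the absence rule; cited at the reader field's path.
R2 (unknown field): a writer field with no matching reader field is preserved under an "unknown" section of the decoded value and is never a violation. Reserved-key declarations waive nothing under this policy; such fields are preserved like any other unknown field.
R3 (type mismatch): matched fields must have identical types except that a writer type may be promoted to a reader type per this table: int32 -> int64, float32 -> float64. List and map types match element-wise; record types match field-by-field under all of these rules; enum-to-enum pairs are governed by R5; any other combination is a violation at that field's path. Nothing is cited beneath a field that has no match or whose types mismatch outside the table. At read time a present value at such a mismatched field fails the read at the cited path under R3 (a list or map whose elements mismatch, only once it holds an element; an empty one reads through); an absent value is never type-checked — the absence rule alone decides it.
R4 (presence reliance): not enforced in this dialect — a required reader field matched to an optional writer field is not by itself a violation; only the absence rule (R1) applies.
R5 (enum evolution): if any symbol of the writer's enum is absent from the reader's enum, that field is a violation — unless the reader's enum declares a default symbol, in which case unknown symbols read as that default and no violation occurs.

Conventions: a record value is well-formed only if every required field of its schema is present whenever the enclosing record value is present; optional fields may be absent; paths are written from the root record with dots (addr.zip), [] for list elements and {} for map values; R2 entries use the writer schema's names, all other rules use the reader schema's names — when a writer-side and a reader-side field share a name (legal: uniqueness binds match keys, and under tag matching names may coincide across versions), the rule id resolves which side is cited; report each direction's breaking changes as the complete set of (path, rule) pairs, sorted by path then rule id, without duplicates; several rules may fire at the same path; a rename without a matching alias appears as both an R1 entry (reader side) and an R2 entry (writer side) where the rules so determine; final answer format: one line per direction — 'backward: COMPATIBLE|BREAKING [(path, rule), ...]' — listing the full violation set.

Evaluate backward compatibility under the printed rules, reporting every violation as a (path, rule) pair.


backward: BREAKING [(audit.attempts, R1)]

the writer's type comes first in each Shipment pair
backward pass over Shipment, reader schema v2, writer schema v1:
  channel: paired with writer channel (Role -> Role; writer required)
  tags: paired with writer tags (list<float32> -> list<float32>; writer required)
  audit: paired with writer audit (Audit -> Audit; writer required)
  weight: paired with writer weight (float64 -> float64; writer optional)
  latitude: paired with writer latitude (float32 -> float32; writer optional)
  attempts: paired with writer attempts (int32 -> int64; writer required)
  signature: paired with writer signature (bytes -> bytes; writer optional)
  audit.balance: paired with writer audit.balance (float64 -> float64; writer required)
  no writer field matches reader audit.attempts
  audit.owner: paired with writer audit.owner (string -> string; writer optional)
  audit.rating: paired with writer audit.rating (float64 -> float64; writer optional)
  R1 fires at audit.attempts
  => backward: BREAKING (1)
the other Shipment changes do not affect what is asked:
  field balance in record Audit: required changed to optional -> its effect on Shipment is confined to the forward direction, not asked
  field attempts in record Shipment: type int32 changed to int64 -> its effect on Shipment is confined to the forward direction, not asked


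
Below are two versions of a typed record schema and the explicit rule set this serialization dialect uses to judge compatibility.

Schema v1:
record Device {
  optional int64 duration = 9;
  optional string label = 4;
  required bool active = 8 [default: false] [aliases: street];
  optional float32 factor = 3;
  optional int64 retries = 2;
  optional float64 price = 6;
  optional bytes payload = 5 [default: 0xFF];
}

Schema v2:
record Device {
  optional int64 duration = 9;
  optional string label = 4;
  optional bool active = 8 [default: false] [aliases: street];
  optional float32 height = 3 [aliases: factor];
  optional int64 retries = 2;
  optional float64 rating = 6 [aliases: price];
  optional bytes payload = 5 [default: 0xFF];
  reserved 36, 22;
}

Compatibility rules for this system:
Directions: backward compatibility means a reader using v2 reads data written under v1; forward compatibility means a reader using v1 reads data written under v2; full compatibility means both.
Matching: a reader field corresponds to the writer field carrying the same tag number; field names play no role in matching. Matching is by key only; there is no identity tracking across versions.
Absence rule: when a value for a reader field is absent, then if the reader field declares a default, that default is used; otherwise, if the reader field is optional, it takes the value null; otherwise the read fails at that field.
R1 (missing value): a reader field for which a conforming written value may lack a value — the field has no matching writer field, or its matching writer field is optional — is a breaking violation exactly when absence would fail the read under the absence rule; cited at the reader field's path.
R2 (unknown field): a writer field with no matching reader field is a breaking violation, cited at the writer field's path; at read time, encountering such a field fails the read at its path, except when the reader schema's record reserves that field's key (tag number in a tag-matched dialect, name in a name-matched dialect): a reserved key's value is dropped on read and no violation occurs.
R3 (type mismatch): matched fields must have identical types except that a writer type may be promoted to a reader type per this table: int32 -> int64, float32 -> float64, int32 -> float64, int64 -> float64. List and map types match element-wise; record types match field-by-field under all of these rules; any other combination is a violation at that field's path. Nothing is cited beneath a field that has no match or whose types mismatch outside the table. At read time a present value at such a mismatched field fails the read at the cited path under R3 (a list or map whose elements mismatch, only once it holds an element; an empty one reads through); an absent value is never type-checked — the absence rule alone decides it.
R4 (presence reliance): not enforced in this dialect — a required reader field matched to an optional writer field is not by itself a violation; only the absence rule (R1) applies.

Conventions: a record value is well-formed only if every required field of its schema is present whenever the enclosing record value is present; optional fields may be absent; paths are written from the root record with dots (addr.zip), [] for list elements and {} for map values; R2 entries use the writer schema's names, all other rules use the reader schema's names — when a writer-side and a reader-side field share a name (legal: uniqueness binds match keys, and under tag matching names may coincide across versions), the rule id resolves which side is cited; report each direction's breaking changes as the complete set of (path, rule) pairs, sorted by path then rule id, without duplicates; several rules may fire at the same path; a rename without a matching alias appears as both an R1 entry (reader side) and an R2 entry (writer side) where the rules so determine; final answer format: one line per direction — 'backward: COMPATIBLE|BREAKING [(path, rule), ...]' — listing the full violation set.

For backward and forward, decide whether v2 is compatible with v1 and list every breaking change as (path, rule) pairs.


backward: COMPATIBLE []; forward: COMPATIBLE []

arrows below run writer -> reader for Device
backward analysis of Device with v2 as reader and v1 as writer:
  int64 -> int64, writer optional: duration aligns to duration
  string -> string, writer optional: label aligns to label
  bool -> bool, writer required: active aligns to active
  float32 -> float32, writer optional: height aligns to factor
  int64 -> int64, writer optional: retries aligns to retries
  float64 -> float64, writer optional: rating aligns to price
  bytes -> bytes, writer optional: payload aligns to payload
  nothing fires on Device: backward is COMPATIBLE
forward analysis of Device with v1 as reader and v2 as writer:
  int64 -> int64, writer optional: duration aligns to duration
  string -> string, writer optional: label aligns to label
  bool -> bool, writer optional: active aligns to active
  float32 -> float32, writer optional: factor aligns to height
  int64 -> int64, writer optional: retries aligns to retries
  float64 -> float64, writer optional: price aligns to rating
  bytes -> bytes, writer optional: payload aligns to payload
  nothing fires on Device: forward is COMPATIBLE


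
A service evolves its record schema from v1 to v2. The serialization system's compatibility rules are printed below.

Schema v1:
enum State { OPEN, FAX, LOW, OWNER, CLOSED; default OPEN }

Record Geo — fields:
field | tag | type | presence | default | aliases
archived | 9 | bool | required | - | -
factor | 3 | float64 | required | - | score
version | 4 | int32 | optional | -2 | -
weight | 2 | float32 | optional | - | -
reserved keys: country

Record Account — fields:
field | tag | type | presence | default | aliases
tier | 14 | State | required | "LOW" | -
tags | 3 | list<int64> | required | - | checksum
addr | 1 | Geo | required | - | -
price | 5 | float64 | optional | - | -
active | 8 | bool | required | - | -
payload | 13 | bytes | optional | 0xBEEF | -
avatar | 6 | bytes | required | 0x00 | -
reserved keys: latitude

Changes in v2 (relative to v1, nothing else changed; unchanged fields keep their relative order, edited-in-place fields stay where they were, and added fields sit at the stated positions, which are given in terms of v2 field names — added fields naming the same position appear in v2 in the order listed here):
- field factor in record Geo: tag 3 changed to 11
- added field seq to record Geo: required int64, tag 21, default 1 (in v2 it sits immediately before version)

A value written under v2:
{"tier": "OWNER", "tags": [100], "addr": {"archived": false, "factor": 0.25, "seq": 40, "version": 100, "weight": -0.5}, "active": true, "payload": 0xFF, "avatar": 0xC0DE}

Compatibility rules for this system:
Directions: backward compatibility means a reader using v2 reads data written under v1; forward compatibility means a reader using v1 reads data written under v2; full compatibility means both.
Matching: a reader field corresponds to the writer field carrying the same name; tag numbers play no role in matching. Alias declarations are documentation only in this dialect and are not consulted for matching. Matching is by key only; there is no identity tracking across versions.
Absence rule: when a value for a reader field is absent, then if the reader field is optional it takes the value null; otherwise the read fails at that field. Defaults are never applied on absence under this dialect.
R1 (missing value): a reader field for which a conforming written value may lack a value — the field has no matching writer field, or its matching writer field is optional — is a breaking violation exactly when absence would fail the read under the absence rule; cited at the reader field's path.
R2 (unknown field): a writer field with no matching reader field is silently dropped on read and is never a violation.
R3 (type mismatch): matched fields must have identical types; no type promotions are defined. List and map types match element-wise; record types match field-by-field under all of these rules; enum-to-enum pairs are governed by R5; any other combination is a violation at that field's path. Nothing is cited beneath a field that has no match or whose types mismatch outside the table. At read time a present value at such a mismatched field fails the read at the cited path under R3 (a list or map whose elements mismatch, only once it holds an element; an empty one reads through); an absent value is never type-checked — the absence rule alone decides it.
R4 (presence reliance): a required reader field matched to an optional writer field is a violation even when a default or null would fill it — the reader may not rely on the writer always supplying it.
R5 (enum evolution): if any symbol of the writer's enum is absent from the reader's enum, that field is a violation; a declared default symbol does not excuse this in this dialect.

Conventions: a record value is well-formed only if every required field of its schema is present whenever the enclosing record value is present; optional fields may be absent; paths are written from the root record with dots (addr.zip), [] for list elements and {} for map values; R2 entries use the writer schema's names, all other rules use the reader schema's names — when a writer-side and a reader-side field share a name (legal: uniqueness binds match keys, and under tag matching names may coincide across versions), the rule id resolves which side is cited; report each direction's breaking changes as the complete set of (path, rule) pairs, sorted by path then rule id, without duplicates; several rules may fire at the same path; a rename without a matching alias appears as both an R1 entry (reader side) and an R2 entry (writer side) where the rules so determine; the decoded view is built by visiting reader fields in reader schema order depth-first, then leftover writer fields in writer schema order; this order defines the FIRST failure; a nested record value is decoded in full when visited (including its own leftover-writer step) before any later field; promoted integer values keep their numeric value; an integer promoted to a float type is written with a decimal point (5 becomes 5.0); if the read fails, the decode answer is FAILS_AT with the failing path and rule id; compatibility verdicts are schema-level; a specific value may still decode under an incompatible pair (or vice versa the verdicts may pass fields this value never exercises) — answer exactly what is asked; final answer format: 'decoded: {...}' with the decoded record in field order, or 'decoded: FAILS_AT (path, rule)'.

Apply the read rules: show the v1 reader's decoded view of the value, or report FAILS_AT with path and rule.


in Account below, arrows point writer -> reader
decoding the Account value with the v1 reader:
  tier := "OWNER"
  tags := [100]
  addr.archived := false
  addr.factor := 0.25
  addr.version := 100
  addr.weight := -0.5
  writer addr.seq: unknown -> dropped
  price := null (absent, optional -> null)
  active := true
  payload := 0xFF
  avatar := 0xC0DE
  => decoded: {"tier": "OWNER", "tags": [100], "addr": {"archived": false, "factor": 0.25, "version": 100, "weight": -0.5}, "price": null, "active": true, "payload": 0xFF, "avatar": 0xC0DE}
checking off the Account differences that do not matter here:
  field factor in record Geo: tag 3 changed to 11 -> no rule fires on it and the decoded Account view is identical with or without it
  added field seq to record Geo: required int64, tag 21, default 1 (in v2 it sits immediately before version) -> matters for Account compatibility verdicts, not for this value's decode

decoded: {"tier": "OWNER", "tags": [100], "addr": {"archived": false, "factor": 0.25, "version": 100, "weight": -0.5}, "price": null, "active": true, "payload": 0xFF, "avatar": 0xC0DE}


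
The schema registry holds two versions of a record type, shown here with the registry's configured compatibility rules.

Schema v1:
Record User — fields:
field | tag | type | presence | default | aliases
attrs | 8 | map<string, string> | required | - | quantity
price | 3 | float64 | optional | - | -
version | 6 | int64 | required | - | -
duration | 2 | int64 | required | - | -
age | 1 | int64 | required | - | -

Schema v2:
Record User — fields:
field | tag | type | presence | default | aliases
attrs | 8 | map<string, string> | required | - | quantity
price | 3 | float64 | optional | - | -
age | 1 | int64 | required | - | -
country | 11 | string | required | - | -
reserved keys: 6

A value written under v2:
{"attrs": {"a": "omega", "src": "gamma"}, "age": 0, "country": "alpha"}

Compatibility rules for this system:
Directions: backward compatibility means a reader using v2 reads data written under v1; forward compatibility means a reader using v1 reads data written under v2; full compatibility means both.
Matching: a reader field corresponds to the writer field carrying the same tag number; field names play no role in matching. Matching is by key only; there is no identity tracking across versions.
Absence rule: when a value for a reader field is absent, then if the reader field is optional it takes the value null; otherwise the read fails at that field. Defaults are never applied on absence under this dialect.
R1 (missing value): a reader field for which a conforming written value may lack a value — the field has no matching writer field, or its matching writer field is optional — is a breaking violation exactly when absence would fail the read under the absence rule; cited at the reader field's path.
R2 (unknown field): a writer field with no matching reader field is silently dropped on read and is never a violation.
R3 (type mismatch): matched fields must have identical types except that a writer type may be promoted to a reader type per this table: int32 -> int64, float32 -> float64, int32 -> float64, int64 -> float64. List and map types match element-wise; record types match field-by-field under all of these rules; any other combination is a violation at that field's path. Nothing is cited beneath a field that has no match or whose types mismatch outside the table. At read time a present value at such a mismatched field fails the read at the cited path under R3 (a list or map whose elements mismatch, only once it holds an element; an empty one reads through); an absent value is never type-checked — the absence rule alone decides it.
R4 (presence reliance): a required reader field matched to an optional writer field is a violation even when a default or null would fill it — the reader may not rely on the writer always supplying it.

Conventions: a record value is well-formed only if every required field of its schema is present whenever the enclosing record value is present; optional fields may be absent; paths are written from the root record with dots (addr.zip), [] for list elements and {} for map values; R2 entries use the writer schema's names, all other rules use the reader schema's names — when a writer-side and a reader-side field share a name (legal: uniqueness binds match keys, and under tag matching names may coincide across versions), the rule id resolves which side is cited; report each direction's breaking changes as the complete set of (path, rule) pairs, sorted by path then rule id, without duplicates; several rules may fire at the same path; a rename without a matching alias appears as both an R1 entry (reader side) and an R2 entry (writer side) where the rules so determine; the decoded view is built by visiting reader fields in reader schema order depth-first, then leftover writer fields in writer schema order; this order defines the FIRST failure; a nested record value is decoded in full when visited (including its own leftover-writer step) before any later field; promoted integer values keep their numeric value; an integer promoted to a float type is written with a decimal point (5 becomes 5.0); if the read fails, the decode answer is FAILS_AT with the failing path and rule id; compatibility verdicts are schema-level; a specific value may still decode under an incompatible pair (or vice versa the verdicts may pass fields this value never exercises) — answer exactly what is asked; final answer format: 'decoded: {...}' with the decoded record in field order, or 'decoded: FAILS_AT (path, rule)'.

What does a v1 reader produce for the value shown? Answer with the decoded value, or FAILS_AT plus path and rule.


the writer's type comes first in each User pair
decoding the User value with the v1 reader:
  attrs := {"a": "omega", "src": "gamma"}
  price := null (absent, optional -> null)
  read fails at version under R1 (no fill)
  => FAILS_AT (version, R1)
checking off the User differences that do not matter here:
  removed field duration from record User -> matters for User compatibility verdicts, not for this value's decode
  added field country to record User: required string, tag 11 (in v2 it sits last) -> matters for User compatibility verdicts, not for this value's decode

decoded: FAILS_AT (version, R1)


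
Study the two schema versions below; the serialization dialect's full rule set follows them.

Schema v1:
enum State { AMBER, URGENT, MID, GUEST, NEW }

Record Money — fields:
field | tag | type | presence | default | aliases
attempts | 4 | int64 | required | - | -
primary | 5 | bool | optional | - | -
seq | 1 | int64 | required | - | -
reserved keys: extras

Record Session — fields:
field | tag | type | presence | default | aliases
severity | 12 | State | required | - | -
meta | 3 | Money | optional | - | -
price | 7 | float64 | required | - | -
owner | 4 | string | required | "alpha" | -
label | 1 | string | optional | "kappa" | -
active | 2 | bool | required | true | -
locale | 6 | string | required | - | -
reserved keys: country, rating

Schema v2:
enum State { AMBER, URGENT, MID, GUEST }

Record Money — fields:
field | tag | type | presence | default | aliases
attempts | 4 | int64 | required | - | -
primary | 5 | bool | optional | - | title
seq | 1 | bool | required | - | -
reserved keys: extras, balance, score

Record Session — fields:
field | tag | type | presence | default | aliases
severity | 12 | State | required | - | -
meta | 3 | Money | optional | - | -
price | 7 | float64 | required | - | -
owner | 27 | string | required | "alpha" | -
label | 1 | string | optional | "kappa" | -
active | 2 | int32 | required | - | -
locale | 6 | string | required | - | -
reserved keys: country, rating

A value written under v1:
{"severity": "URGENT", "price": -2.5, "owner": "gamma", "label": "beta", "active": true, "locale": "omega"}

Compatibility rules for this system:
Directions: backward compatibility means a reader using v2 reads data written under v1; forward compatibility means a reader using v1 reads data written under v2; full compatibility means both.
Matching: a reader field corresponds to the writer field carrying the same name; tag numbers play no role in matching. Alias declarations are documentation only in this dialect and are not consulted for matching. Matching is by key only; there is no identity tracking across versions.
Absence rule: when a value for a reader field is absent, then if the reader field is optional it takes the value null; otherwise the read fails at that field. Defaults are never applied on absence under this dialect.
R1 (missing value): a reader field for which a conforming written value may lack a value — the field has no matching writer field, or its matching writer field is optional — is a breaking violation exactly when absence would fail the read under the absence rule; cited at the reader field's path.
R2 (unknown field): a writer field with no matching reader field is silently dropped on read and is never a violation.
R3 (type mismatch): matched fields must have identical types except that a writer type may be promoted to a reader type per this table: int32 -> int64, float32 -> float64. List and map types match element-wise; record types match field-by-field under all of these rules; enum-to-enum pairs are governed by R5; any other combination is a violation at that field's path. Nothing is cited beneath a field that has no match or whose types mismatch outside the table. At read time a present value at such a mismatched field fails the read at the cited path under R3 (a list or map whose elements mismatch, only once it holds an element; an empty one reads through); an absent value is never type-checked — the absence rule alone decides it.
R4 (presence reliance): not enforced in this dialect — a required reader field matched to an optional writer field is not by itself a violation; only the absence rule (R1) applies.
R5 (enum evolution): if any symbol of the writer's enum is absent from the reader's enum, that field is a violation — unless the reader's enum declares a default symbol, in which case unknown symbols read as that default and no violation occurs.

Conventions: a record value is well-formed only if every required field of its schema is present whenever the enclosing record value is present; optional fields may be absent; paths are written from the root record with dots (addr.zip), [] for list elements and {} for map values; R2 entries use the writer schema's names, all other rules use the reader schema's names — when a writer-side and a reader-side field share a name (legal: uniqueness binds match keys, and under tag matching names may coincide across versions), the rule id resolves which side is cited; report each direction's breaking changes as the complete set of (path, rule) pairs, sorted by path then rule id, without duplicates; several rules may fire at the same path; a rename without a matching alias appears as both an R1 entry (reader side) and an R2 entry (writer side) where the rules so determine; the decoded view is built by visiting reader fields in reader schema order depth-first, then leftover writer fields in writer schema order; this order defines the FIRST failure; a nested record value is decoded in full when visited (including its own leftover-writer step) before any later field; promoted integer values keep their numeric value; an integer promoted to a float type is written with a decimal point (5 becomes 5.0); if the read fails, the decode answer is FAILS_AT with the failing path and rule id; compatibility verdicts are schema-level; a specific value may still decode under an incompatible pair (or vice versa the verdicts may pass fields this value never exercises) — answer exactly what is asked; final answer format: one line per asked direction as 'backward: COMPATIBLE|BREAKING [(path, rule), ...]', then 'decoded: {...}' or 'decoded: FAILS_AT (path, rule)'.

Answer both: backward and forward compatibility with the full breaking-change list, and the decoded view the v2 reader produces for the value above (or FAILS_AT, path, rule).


backward: BREAKING [(active, R3), (meta.seq, R3), (severity, R5)]; forward: BREAKING [(active, R3), (meta.seq, R3)]; decoded: FAILS_AT (active, R3)

arrows below run writer -> reader for Session
backward for Session (reader v2, writer v1):
  severity <- severity (State -> State, writer required)
  meta <- meta (Money -> Money, writer optional)
  price <- price (float64 -> float64, writer required)
  owner <- owner (string -> string, writer required)
  label <- label (string -> string, writer optional)
  active <- active (bool -> int32, writer required)
  locale <- locale (string -> string, writer required)
  meta.attempts <- meta.attempts (int64 -> int64, writer required)
  meta.primary <- meta.primary (bool -> bool, writer optional)
  meta.seq <- meta.seq (int64 -> bool, writer required)
  rule R3 violated at active
  rule R3 violated at meta.seq
  rule R5 violated at severity
  => backward: BREAKING (3)
forward for Session (reader v1, writer v2):
  severity <- severity (State -> State, writer required)
  meta <- meta (Money -> Money, writer optional)
  price <- price (float64 -> float64, writer required)
  owner <- owner (string -> string, writer required)
  label <- label (string -> string, writer optional)
  active <- active (int32 -> bool, writer required)
  locale <- locale (string -> string, writer required)
  meta.attempts <- meta.attempts (int64 -> int64, writer required)
  meta.primary <- meta.primary (bool -> bool, writer optional)
  meta.seq <- meta.seq (bool -> int64, writer required)
  rule R3 violated at active
  rule R3 violated at meta.seq
  => forward: BREAKING (2)
migrating the Session value to v2:
  severity := "URGENT"
  meta := null (missing; optional => null)
  price := -2.5
  owner := "gamma"
  label := "beta"
  read fails at active under R3
  => FAILS_AT (active, R3)


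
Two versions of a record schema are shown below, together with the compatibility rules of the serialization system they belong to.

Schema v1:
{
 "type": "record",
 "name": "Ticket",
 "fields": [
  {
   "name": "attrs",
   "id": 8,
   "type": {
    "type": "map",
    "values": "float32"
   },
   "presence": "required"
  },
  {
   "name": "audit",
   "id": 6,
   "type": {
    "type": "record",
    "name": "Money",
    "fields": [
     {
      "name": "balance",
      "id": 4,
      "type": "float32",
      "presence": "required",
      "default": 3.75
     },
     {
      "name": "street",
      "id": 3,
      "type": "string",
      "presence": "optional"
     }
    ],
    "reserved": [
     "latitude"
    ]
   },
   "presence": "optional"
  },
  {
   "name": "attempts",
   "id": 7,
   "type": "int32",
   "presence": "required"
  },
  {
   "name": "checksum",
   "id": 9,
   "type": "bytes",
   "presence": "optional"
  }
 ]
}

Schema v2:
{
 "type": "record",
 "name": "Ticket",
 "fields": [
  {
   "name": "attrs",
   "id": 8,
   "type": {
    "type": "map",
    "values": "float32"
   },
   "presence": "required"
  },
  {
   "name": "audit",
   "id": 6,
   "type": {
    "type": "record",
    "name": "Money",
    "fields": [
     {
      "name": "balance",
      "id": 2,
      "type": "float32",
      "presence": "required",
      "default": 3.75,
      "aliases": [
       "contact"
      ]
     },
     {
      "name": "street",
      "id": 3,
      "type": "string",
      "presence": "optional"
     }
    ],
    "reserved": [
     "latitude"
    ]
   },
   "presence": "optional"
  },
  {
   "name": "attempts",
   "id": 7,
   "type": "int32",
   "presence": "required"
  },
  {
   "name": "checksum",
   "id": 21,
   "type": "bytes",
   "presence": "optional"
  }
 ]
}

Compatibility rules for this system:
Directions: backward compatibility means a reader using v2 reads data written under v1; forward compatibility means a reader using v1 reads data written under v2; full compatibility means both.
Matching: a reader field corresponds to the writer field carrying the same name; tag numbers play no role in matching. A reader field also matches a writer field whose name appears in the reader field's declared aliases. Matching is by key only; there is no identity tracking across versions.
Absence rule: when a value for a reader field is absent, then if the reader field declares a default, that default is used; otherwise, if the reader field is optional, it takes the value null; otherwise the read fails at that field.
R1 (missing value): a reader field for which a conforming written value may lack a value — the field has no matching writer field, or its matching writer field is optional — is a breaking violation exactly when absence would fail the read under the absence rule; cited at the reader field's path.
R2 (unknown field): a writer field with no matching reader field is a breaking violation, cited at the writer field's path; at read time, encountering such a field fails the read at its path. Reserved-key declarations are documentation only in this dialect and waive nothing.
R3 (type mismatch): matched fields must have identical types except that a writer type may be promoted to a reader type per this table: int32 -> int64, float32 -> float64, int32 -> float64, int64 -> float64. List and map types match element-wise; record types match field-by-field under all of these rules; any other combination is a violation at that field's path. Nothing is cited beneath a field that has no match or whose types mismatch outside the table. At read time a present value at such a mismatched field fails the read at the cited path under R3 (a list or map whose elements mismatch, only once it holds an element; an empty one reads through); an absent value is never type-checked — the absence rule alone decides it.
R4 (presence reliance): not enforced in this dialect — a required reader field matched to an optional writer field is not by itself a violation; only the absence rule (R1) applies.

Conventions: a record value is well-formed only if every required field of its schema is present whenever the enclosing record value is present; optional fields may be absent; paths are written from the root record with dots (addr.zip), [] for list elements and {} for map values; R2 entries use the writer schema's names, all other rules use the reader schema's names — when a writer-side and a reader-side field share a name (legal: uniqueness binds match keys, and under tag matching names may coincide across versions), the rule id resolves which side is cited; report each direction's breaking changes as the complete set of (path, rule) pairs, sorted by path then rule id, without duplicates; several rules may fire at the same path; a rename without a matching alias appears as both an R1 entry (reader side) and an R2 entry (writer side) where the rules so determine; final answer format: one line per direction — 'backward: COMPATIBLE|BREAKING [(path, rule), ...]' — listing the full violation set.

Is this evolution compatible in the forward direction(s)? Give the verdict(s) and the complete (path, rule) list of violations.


forward: COMPATIBLE []

the writer's type comes first in each Ticket pair
checking forward for Ticket: reader v1 against writer v2:
  map<string, float32> -> map<string, float32>, writer required: attrs aligns to attrs
  Money -> Money, writer optional: audit aligns to audit
  int32 -> int32, writer required: attempts aligns to attempts
  bytes -> bytes, writer optional: checksum aligns to checksum
  float32 -> float32, writer required: audit.balance aligns to audit.balance
  string -> string, writer optional: audit.street aligns to audit.street
  => forward: COMPATIBLE
remaining Ticket differences; none change what is asked:
  field balance in record Money: tag 4 changed to 2 -> no rule fires on it in Ticket's dialect; the asked verdict holds
  field checksum in record Ticket: tag 9 changed to 21 -> no rule fires on it in Ticket's dialect; the asked verdict holds
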